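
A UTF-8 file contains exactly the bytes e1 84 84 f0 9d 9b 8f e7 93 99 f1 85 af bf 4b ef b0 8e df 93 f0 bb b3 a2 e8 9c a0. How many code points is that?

9

Byte at offset 0: 0xE1 = 11100001 → 3-byte char (#1). Advance 3.
Byte at offset 3: 0xF0 = 11110000 → 4-byte char (#2). Advance 4.
Byte at offset 7: 0xE7 = 11100111 → 3-byte char (#3). Advance 3.
Byte at offset 10: 0xF1 = 11110001 → 4-byte char (#4). Advance 4.
Byte at offset 14: 0x4B = 01001011 → 1-byte char (#5). Advance 1.
Byte at offset 15: 0xEF = 11101111 → 3-byte char (#6). Advance 3.
Byte at offset 18: 0xDF = 11011111 → 2-byte char (#7). Advance 2.
Byte at offset 20: 0xF0 = 11110000 → 4-byte char (#8). Advance 4.
Byte at offset 24: 0xE8 = 11101000 → 3-byte char (#9). Advance 3.
Reached end at offset 27 after 9 code points.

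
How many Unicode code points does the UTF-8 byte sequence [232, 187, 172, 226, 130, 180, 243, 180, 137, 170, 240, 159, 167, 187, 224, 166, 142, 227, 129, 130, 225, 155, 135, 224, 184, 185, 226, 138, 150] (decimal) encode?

9

Byte at offset 0: 0xE8 = 11101000 → 3-byte char (#1). Advance 3.
Byte at offset 3: 0xE2 = 11100010 → 3-byte char (#2). Advance 3.
Byte at offset 6: 0xF3 = 11110011 → 4-byte char (#3). Advance 4.
Byte at offset 10: 0xF0 = 11110000 → 4-byte char (#4). Advance 4.
Byte at offset 14: 0xE0 = 11100000 → 3-byte char (#5). Advance 3.
Byte at offset 17: 0xE3 = 11100011 → 3-byte char (#6). Advance 3.
Byte at offset 20: 0xE1 = 11100001 → 3-byte char (#7). Advance 3.
Byte at offset 23: 0xE0 = 11100000 → 3-byte char (#8). Advance 3.
Byte at offset 26: 0xE2 = 11100010 → 3-byte char (#9). Advance 3.
Reached end at offset 29 after 9 code points.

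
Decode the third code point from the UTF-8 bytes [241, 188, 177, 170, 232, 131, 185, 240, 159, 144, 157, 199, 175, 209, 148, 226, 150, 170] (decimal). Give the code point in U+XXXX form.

U+1F41D

Offset 0: leading byte 0xF1 = 11110001 → 4-byte char #1 = F1 BC B1 AA.
Offset 4: leading byte 0xE8 = 11101000 → 3-byte char #2 = E8 83 B9.
Offset 7: leading byte 0xF0 = 11110000 → 4-byte char #3 = F0 9F 90 9D.
Leading byte 0xF0 = 11110000 matches 11110xxx → 4-byte sequence.
Byte 1: 0xF0 = 11110000, payload 000 (3 bits).
Byte 2: 0x9F = 10011111 (10xxxxxx ✓), payload 011111.
Byte 3: 0x90 = 10010000 (10xxxxxx ✓), payload 010000.
Byte 4: 0x9D = 10011101 (10xxxxxx ✓), payload 011101.
Concatenate: 000011111010000011101 = 0x1F41D (21 bits → U+1F41D).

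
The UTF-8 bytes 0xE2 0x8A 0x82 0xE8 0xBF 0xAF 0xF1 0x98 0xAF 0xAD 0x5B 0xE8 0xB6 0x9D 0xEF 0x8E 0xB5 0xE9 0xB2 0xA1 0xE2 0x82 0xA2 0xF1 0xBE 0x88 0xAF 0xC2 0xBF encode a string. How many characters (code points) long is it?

Byte at offset 0: 0xE2 = 11100010 → 3-byte char (#1). Advance 3.
Byte at offset 3: 0xE8 = 11101000 → 3-byte char (#2). Advance 3.
Byte at offset 6: 0xF1 = 11110001 → 4-byte char (#3). Advance 4.
Byte at offset 10: 0x5B = 01011011 → 1-byte char (#4). Advance 1.
Byte at offset 11: 0xE8 = 11101000 → 3-byte char (#5). Advance 3.
Byte at offset 14: 0xEF = 11101111 → 3-byte char (#6). Advance 3.
Byte at offset 17: 0xE9 = 11101001 → 3-byte char (#7). Advance 3.
Byte at offset 20: 0xE2 = 11100010 → 3-byte char (#8). Advance 3.
Byte at offset 23: 0xF1 = 11110001 → 4-byte char (#9). Advance 4.
Byte at offset 27: 0xC2 = 11000010 → 2-byte char (#10). Advance 2.
Reached end at offset 29 after 10 code points.

10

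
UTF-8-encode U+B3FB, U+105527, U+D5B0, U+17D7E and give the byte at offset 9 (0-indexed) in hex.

0xB0

U+B3FB → 3-byte form EB 8F BB at offsets 0–2.
U+105527 → 4-byte form F4 85 94 A7 at offsets 3–6.
U+D5B0 → 3-byte form ED 96 B0 at offsets 7–9.
Offset 9 falls in char 3's range; it's byte 3 of ED 96 B0 = 0xB0.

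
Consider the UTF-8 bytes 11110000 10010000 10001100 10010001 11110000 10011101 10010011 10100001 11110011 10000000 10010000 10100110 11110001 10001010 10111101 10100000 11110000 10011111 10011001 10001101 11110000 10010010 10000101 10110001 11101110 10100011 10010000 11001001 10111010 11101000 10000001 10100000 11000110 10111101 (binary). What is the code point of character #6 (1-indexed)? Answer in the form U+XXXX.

U+12171

Offset 0: leading byte 0xF0 = 11110000 → 4-byte char #1 = F0 90 8C 91.
Offset 4: leading byte 0xF0 = 11110000 → 4-byte char #2 = F0 9D 93 A1.
Offset 8: leading byte 0xF3 = 11110011 → 4-byte char #3 = F3 80 90 A6.
Offset 12: leading byte 0xF1 = 11110001 → 4-byte char #4 = F1 8A BD A0.
Offset 16: leading byte 0xF0 = 11110000 → 4-byte char #5 = F0 9F 99 8D.
Offset 20: leading byte 0xF0 = 11110000 → 4-byte char #6 = F0 92 85 B1.
Leading byte 0xF0 = 11110000 matches 11110xxx → 4-byte sequence.
Byte 1: 0xF0 = 11110000, payload 000 (3 bits).
Byte 2: 0x92 = 10010010 (10xxxxxx ✓), payload 010010.
Byte 3: 0x85 = 10000101 (10xxxxxx ✓), payload 000101.
Byte 4: 0xB1 = 10110001 (10xxxxxx ✓), payload 110001.
Concatenate: 000010010000101110001 = 0x12171 (21 bits → U+12171).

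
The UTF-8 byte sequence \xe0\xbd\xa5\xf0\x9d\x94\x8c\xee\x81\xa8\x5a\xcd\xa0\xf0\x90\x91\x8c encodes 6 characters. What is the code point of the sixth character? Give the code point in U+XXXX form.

Offset 0: leading byte 0xE0 = 11100000 → 3-byte char #1 = E0 BD A5.
Offset 3: leading byte 0xF0 = 11110000 → 4-byte char #2 = F0 9D 94 8C.
Offset 7: leading byte 0xEE = 11101110 → 3-byte char #3 = EE 81 A8.
Offset 10: leading byte 0x5A = 01011010 → 1-byte char #4 = 5A.
Offset 11: leading byte 0xCD = 11001101 → 2-byte char #5 = CD A0.
Offset 13: leading byte 0xF0 = 11110000 → 4-byte char #6 = F0 90 91 8C.
Leading byte 0xF0 = 11110000 matches 11110xxx → 4-byte sequence.
Byte 1: 0xF0 = 11110000, payload 000 (3 bits).
Byte 2: 0x90 = 10010000 (10xxxxxx ✓), payload 010000.
Byte 3: 0x91 = 10010001 (10xxxxxx ✓), payload 010001.
Byte 4: 0x8C = 10001100 (10xxxxxx ✓), payload 001100.
Concatenate: 000010000010001001100 = 0x1044C (21 bits → U+1044C).

U+1044C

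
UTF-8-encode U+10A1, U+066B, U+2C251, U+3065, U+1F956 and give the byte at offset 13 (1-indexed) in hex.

0xF0

1-indexed offset 13 is 0-indexed offset 12.
U+10A1 → 3-byte form E1 82 A1 at offsets 0–2.
U+066B → 2-byte form D9 AB at offsets 3–4.
U+2C251 → 4-byte form F0 AC 89 91 at offsets 5–8.
U+3065 → 3-byte form E3 81 A5 at offsets 9–11.
U+1F956 → 4-byte form F0 9F A5 96 at offsets 12–15.
Offset 12 falls in char 5's range; it's byte 1 of F0 9F A5 96 = 0xF0.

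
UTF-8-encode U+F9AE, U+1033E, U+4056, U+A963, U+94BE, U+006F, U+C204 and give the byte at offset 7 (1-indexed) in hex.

1-indexed offset 7 is 0-indexed offset 6.
U+F9AE → 3-byte form EF A6 AE at offsets 0–2.
U+1033E → 4-byte form F0 90 8C BE at offsets 3–6.
Offset 6 falls in char 2's range; it's byte 4 of F0 90 8C BE = 0xBE.

0xBE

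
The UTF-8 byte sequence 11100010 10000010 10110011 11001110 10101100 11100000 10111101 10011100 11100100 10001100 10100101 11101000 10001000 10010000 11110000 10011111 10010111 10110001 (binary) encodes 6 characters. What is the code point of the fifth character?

U+8210

Offset 0: leading byte 0xE2 = 11100010 → 3-byte char #1 = E2 82 B3.
Offset 3: leading byte 0xCE = 11001110 → 2-byte char #2 = CE AC.
Offset 5: leading byte 0xE0 = 11100000 → 3-byte char #3 = E0 BD 9C.
Offset 8: leading byte 0xE4 = 11100100 → 3-byte char #4 = E4 8C A5.
Offset 11: leading byte 0xE8 = 11101000 → 3-byte char #5 = E8 88 90.
Leading byte 0xE8 = 11101000 matches 1110xxxx → 3-byte sequence.
Byte 1: 0xE8 = 11101000, payload 1000 (4 bits).
Byte 2: 0x88 = 10001000 (10xxxxxx ✓), payload 001000.
Byte 3: 0x90 = 10010000 (10xxxxxx ✓), payload 010000.
Concatenate: 1000001000010000 = 0x8210 (16 bits → U+8210).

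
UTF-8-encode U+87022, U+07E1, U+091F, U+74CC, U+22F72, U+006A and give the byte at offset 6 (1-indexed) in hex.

0xA1

1-indexed offset 6 is 0-indexed offset 5.
U+87022 → 4-byte form F2 87 80 A2 at offsets 0–3.
U+07E1 → 2-byte form DF A1 at offsets 4–5.
Offset 5 falls in char 2's range; it's byte 2 of DF A1 = 0xA1.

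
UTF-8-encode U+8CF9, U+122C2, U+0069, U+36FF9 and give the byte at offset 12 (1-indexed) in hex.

1-indexed offset 12 is 0-indexed offset 11.
U+8CF9 → 3-byte form E8 B3 B9 at offsets 0–2.
U+122C2 → 4-byte form F0 92 8B 82 at offsets 3–6.
U+0069 → 1-byte form 69 at offsets 7–7.
U+36FF9 → 4-byte form F0 B6 BF B9 at offsets 8–11.
Offset 11 falls in char 4's range; it's byte 4 of F0 B6 BF B9 = 0xB9.

0xB9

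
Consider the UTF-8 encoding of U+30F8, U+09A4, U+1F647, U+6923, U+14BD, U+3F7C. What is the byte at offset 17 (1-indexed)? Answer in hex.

1-indexed offset 17 is 0-indexed offset 16.
U+30F8 → 3-byte form E3 83 B8 at offsets 0–2.
U+09A4 → 3-byte form E0 A6 A4 at offsets 3–5.
U+1F647 → 4-byte form F0 9F 99 87 at offsets 6–9.
U+6923 → 3-byte form E6 A4 A3 at offsets 10–12.
U+14BD → 3-byte form E1 92 BD at offsets 13–15.
U+3F7C → 3-byte form E3 BD BC at offsets 16–18.
Offset 16 falls in char 6's range; it's byte 1 of E3 BD BC = 0xE3.

0xE3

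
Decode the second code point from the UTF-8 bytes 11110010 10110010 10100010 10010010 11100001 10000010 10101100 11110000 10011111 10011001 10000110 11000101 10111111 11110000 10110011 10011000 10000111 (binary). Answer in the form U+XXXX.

U+10AC

Offset 0: leading byte 0xF2 = 11110010 → 4-byte char #1 = F2 B2 A2 92.
Offset 4: leading byte 0xE1 = 11100001 → 3-byte char #2 = E1 82 AC.
Leading byte 0xE1 = 11100001 matches 1110xxxx → 3-byte sequence.
Byte 1: 0xE1 = 11100001, payload 0001 (4 bits).
Byte 2: 0x82 = 10000010 (10xxxxxx ✓), payload 000010.
Byte 3: 0xAC = 10101100 (10xxxxxx ✓), payload 101100.
Concatenate: 0001000010101100 = 0x10AC (16 bits → U+10AC).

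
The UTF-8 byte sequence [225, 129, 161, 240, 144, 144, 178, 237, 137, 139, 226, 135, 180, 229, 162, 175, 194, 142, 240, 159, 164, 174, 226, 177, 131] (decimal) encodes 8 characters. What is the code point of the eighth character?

Offset 0: leading byte 0xE1 = 11100001 → 3-byte char #1 = E1 81 A1.
Offset 3: leading byte 0xF0 = 11110000 → 4-byte char #2 = F0 90 90 B2.
Offset 7: leading byte 0xED = 11101101 → 3-byte char #3 = ED 89 8B.
Offset 10: leading byte 0xE2 = 11100010 → 3-byte char #4 = E2 87 B4.
Offset 13: leading byte 0xE5 = 11100101 → 3-byte char #5 = E5 A2 AF.
Offset 16: leading byte 0xC2 = 11000010 → 2-byte char #6 = C2 8E.
Offset 18: leading byte 0xF0 = 11110000 → 4-byte char #7 = F0 9F A4 AE.
Offset 22: leading byte 0xE2 = 11100010 → 3-byte char #8 = E2 B1 83.
Leading byte 0xE2 = 11100010 matches 1110xxxx → 3-byte sequence.
Byte 1: 0xE2 = 11100010, payload 0010 (4 bits).
Byte 2: 0xB1 = 10110001 (10xxxxxx ✓), payload 110001.
Byte 3: 0x83 = 10000011 (10xxxxxx ✓), payload 000011.
Concatenate: 0010110001000011 = 0x2C43 (16 bits → U+2C43).

U+2C43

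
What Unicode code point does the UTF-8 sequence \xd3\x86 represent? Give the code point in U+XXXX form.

U+04C6

Leading byte 0xD3 = 11010011 matches 110xxxxx → 2-byte sequence.
Byte 1: 0xD3 = 11010011, payload 10011 (5 bits).
Byte 2: 0x86 = 10000110 (10xxxxxx ✓), payload 000110.
Concatenate: 10011000110 = 0x4C6 (11 bits → U+04C6).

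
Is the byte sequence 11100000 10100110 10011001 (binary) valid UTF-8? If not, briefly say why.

valid

Leading byte 0xE0 = 11100000 → 3-byte form.
Continuation bytes 0xA6=10100110, 0x99=10011001 all match 10xxxxxx.
Decoded value 0x999 is ≥ 0x800 (shortest form) and not a surrogate.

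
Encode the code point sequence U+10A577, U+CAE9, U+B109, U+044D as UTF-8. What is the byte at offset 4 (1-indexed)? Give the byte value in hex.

0xB7

1-indexed offset 4 is 0-indexed offset 3.
U+10A577 → 4-byte form F4 8A 95 B7 at offsets 0–3.
Offset 3 falls in char 1's range; it's byte 4 of F4 8A 95 B7 = 0xB7.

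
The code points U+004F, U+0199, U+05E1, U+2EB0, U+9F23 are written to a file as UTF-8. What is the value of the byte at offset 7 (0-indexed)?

U+004F → 1-byte form 4F at offsets 0–0.
U+0199 → 2-byte form C6 99 at offsets 1–2.
U+05E1 → 2-byte form D7 A1 at offsets 3–4.
U+2EB0 → 3-byte form E2 BA B0 at offsets 5–7.
Offset 7 falls in char 4's range; it's byte 3 of E2 BA B0 = 0xB0.

0xB0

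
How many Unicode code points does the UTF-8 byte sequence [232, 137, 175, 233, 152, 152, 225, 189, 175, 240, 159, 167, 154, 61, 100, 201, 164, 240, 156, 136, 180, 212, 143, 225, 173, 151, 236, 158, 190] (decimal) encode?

11

Byte at offset 0: 0xE8 = 11101000 → 3-byte char (#1). Advance 3.
Byte at offset 3: 0xE9 = 11101001 → 3-byte char (#2). Advance 3.
Byte at offset 6: 0xE1 = 11100001 → 3-byte char (#3). Advance 3.
Byte at offset 9: 0xF0 = 11110000 → 4-byte char (#4). Advance 4.
Byte at offset 13: 0x3D = 00111101 → 1-byte char (#5). Advance 1.
Byte at offset 14: 0x64 = 01100100 → 1-byte char (#6). Advance 1.
Byte at offset 15: 0xC9 = 11001001 → 2-byte char (#7). Advance 2.
Byte at offset 17: 0xF0 = 11110000 → 4-byte char (#8). Advance 4.
Byte at offset 21: 0xD4 = 11010100 → 2-byte char (#9). Advance 2.
Byte at offset 23: 0xE1 = 11100001 → 3-byte char (#10). Advance 3.
Byte at offset 26: 0xEC = 11101100 → 3-byte char (#11). Advance 3.
Reached end at offset 29 after 11 code points.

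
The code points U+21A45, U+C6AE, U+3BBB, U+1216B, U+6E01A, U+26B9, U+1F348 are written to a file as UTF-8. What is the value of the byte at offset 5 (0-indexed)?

U+21A45 → 4-byte form F0 A1 A9 85 at offsets 0–3.
U+C6AE → 3-byte form EC 9A AE at offsets 4–6.
Offset 5 falls in char 2's range; it's byte 2 of EC 9A AE = 0x9A.

0x9A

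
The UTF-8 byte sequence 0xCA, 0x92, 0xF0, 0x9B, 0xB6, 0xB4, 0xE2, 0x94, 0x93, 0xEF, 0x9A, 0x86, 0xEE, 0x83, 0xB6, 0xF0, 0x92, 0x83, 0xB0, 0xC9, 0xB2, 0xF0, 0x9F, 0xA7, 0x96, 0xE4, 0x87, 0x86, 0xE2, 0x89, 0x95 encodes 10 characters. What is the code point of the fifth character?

Offset 0: leading byte 0xCA = 11001010 → 2-byte char #1 = CA 92.
Offset 2: leading byte 0xF0 = 11110000 → 4-byte char #2 = F0 9B B6 B4.
Offset 6: leading byte 0xE2 = 11100010 → 3-byte char #3 = E2 94 93.
Offset 9: leading byte 0xEF = 11101111 → 3-byte char #4 = EF 9A 86.
Offset 12: leading byte 0xEE = 11101110 → 3-byte char #5 = EE 83 B6.
Leading byte 0xEE = 11101110 matches 1110xxxx → 3-byte sequence.
Byte 1: 0xEE = 11101110, payload 1110 (4 bits).
Byte 2: 0x83 = 10000011 (10xxxxxx ✓), payload 000011.
Byte 3: 0xB6 = 10110110 (10xxxxxx ✓), payload 110110.
Concatenate: 1110000011110110 = 0xE0F6 (16 bits → U+E0F6).

U+E0F6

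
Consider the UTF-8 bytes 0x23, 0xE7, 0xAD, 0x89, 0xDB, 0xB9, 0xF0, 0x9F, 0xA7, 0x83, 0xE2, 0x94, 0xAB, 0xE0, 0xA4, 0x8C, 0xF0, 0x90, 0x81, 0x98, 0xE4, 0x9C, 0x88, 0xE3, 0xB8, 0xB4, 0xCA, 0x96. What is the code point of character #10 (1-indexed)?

U+0296

Offset 0: leading byte 0x23 = 00100011 → 1-byte char #1 = 23.
Offset 1: leading byte 0xE7 = 11100111 → 3-byte char #2 = E7 AD 89.
Offset 4: leading byte 0xDB = 11011011 → 2-byte char #3 = DB B9.
Offset 6: leading byte 0xF0 = 11110000 → 4-byte char #4 = F0 9F A7 83.
Offset 10: leading byte 0xE2 = 11100010 → 3-byte char #5 = E2 94 AB.
Offset 13: leading byte 0xE0 = 11100000 → 3-byte char #6 = E0 A4 8C.
Offset 16: leading byte 0xF0 = 11110000 → 4-byte char #7 = F0 90 81 98.
Offset 20: leading byte 0xE4 = 11100100 → 3-byte char #8 = E4 9C 88.
Offset 23: leading byte 0xE3 = 11100011 → 3-byte char #9 = E3 B8 B4.
Offset 26: leading byte 0xCA = 11001010 → 2-byte char #10 = CA 96.
Leading byte 0xCA = 11001010 matches 110xxxxx → 2-byte sequence.
Byte 1: 0xCA = 11001010, payload 01010 (5 bits).
Byte 2: 0x96 = 10010110 (10xxxxxx ✓), payload 010110.
Concatenate: 01010010110 = 0x296 (11 bits → U+0296).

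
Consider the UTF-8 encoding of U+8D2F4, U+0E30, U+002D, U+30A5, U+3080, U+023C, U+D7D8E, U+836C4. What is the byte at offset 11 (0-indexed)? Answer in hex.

0xE3

U+8D2F4 → 4-byte form F2 8D 8B B4 at offsets 0–3.
U+0E30 → 3-byte form E0 B8 B0 at offsets 4–6.
U+002D → 1-byte form 2D at offsets 7–7.
U+30A5 → 3-byte form E3 82 A5 at offsets 8–10.
U+3080 → 3-byte form E3 82 80 at offsets 11–13.
Offset 11 falls in char 5's range; it's byte 1 of E3 82 80 = 0xE3.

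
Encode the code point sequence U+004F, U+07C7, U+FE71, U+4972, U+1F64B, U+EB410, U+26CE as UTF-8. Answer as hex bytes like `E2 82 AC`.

4F DF 87 EF B9 B1 E4 A5 B2 F0 9F 99 8B F3 AB 90 90 E2 9B 8E

U+004F: 1-byte form → 4F.
U+07C7: 2-byte form → DF 87.
U+FE71: 3-byte form → EF B9 B1.
U+4972: 3-byte form → E4 A5 B2.
U+1F64B: 4-byte form → F0 9F 99 8B.
U+EB410: 4-byte form → F3 AB 90 90.
U+26CE: 3-byte form → E2 9B 8E.
Concatenated (20 bytes): 4F DF 87 EF B9 B1 E4 A5 B2 F0 9F 99 8B F3 AB 90 90 E2 9B 8E.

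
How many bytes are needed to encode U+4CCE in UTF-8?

3

U+4CCE = 0x4CCE. UTF-8 uses 1 byte below 0x80, 2 below 0x800, 3 below 0x10000, 4 up to 0x10FFFF. 0x4CCE is in U+0800–U+FFFF → 3 bytes.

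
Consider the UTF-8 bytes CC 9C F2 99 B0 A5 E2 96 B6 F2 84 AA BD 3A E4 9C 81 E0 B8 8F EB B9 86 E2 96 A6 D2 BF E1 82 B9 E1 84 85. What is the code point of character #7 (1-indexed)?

Offset 0: leading byte 0xCC = 11001100 → 2-byte char #1 = CC 9C.
Offset 2: leading byte 0xF2 = 11110010 → 4-byte char #2 = F2 99 B0 A5.
Offset 6: leading byte 0xE2 = 11100010 → 3-byte char #3 = E2 96 B6.
Offset 9: leading byte 0xF2 = 11110010 → 4-byte char #4 = F2 84 AA BD.
Offset 13: leading byte 0x3A = 00111010 → 1-byte char #5 = 3A.
Offset 14: leading byte 0xE4 = 11100100 → 3-byte char #6 = E4 9C 81.
Offset 17: leading byte 0xE0 = 11100000 → 3-byte char #7 = E0 B8 8F.
Leading byte 0xE0 = 11100000 matches 1110xxxx → 3-byte sequence.
Byte 1: 0xE0 = 11100000, payload 0000 (4 bits).
Byte 2: 0xB8 = 10111000 (10xxxxxx ✓), payload 111000.
Byte 3: 0x8F = 10001111 (10xxxxxx ✓), payload 001111.
Concatenate: 0000111000001111 = 0xE0F (16 bits → U+0E0F).

U+0E0F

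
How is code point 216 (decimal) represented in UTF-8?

U+00D8 = 0xD8 = 216 decimal. In range U+0080–U+07FF → 2-byte form: 110xxxxx 10xxxxxx.
Binary (11 bits): 00011011000.
Split 5+6: 00011 | 011000.
Byte 1: 11000011 = 0xC3.
Byte 2: 10011000 = 0x98.

C3 98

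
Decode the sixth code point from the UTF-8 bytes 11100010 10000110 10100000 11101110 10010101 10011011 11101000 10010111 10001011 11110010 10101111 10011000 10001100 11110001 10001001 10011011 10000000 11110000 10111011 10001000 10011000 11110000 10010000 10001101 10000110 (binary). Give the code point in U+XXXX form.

Offset 0: leading byte 0xE2 = 11100010 → 3-byte char #1 = E2 86 A0.
Offset 3: leading byte 0xEE = 11101110 → 3-byte char #2 = EE 95 9B.
Offset 6: leading byte 0xE8 = 11101000 → 3-byte char #3 = E8 97 8B.
Offset 9: leading byte 0xF2 = 11110010 → 4-byte char #4 = F2 AF 98 8C.
Offset 13: leading byte 0xF1 = 11110001 → 4-byte char #5 = F1 89 9B 80.
Offset 17: leading byte 0xF0 = 11110000 → 4-byte char #6 = F0 BB 88 98.
Leading byte 0xF0 = 11110000 matches 11110xxx → 4-byte sequence.
Byte 1: 0xF0 = 11110000, payload 000 (3 bits).
Byte 2: 0xBB = 10111011 (10xxxxxx ✓), payload 111011.
Byte 3: 0x88 = 10001000 (10xxxxxx ✓), payload 001000.
Byte 4: 0x98 = 10011000 (10xxxxxx ✓), payload 011000.
Concatenate: 000111011001000011000 = 0x3B218 (21 bits → U+3B218).

U+3B218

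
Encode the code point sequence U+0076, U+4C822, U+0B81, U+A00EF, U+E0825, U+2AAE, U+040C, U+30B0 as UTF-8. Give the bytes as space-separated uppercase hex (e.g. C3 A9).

U+0076: 1-byte form → 76.
U+4C822: 4-byte form → F1 8C A0 A2.
U+0B81: 3-byte form → E0 AE 81.
U+A00EF: 4-byte form → F2 A0 83 AF.
U+E0825: 4-byte form → F3 A0 A0 A5.
U+2AAE: 3-byte form → E2 AA AE.
U+040C: 2-byte form → D0 8C.
U+30B0: 3-byte form → E3 82 B0.
Concatenated (24 bytes): 76 F1 8C A0 A2 E0 AE 81 F2 A0 83 AF F3 A0 A0 A5 E2 AA AE D0 8C E3 82 B0.

76 F1 8C A0 A2 E0 AE 81 F2 A0 83 AF F3 A0 A0 A5 E2 AA AE D0 8C E3 82 B0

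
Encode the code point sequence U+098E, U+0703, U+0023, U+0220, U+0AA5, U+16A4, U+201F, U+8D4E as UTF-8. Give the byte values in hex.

E0 A6 8E DC 83 23 C8 A0 E0 AA A5 E1 9A A4 E2 80 9F E8 B5 8E

U+098E: 3-byte form → E0 A6 8E.
U+0703: 2-byte form → DC 83.
U+0023: 1-byte form → 23.
U+0220: 2-byte form → C8 A0.
U+0AA5: 3-byte form → E0 AA A5.
U+16A4: 3-byte form → E1 9A A4.
U+201F: 3-byte form → E2 80 9F.
U+8D4E: 3-byte form → E8 B5 8E.
Concatenated (20 bytes): E0 A6 8E DC 83 23 C8 A0 E0 AA A5 E1 9A A4 E2 80 9F E8 B5 8E.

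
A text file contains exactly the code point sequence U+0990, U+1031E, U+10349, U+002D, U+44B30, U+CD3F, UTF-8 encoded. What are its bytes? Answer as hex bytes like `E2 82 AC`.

U+0990: 3-byte form → E0 A6 90.
U+1031E: 4-byte form → F0 90 8C 9E.
U+10349: 4-byte form → F0 90 8D 89.
U+002D: 1-byte form → 2D.
U+44B30: 4-byte form → F1 84 AC B0.
U+CD3F: 3-byte form → EC B4 BF.
Concatenated (19 bytes): E0 A6 90 F0 90 8C 9E F0 90 8D 89 2D F1 84 AC B0 EC B4 BF.

E0 A6 90 F0 90 8C 9E F0 90 8D 89 2D F1 84 AC B0 EC B4 BF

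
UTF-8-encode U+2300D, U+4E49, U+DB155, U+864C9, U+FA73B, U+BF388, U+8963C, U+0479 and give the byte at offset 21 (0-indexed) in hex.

0x8E

U+2300D → 4-byte form F0 A3 80 8D at offsets 0–3.
U+4E49 → 3-byte form E4 B9 89 at offsets 4–6.
U+DB155 → 4-byte form F3 9B 85 95 at offsets 7–10.
U+864C9 → 4-byte form F2 86 93 89 at offsets 11–14.
U+FA73B → 4-byte form F3 BA 9C BB at offsets 15–18.
U+BF388 → 4-byte form F2 BF 8E 88 at offsets 19–22.
Offset 21 falls in char 6's range; it's byte 3 of F2 BF 8E 88 = 0x8E.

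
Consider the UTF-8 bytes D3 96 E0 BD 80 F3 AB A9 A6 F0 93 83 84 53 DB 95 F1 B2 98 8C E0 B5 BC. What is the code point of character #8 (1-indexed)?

Offset 0: leading byte 0xD3 = 11010011 → 2-byte char #1 = D3 96.
Offset 2: leading byte 0xE0 = 11100000 → 3-byte char #2 = E0 BD 80.
Offset 5: leading byte 0xF3 = 11110011 → 4-byte char #3 = F3 AB A9 A6.
Offset 9: leading byte 0xF0 = 11110000 → 4-byte char #4 = F0 93 83 84.
Offset 13: leading byte 0x53 = 01010011 → 1-byte char #5 = 53.
Offset 14: leading byte 0xDB = 11011011 → 2-byte char #6 = DB 95.
Offset 16: leading byte 0xF1 = 11110001 → 4-byte char #7 = F1 B2 98 8C.
Offset 20: leading byte 0xE0 = 11100000 → 3-byte char #8 = E0 B5 BC.
Leading byte 0xE0 = 11100000 matches 1110xxxx → 3-byte sequence.
Byte 1: 0xE0 = 11100000, payload 0000 (4 bits).
Byte 2: 0xB5 = 10110101 (10xxxxxx ✓), payload 110101.
Byte 3: 0xBC = 10111100 (10xxxxxx ✓), payload 111100.
Concatenate: 0000110101111100 = 0xD7C (16 bits → U+0D7C).

U+0D7C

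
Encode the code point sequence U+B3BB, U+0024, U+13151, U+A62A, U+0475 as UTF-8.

U+B3BB: 3-byte form → EB 8E BB.
U+0024: 1-byte form → 24.
U+13151: 4-byte form → F0 93 85 91.
U+A62A: 3-byte form → EA 98 AA.
U+0475: 2-byte form → D1 B5.
Concatenated (13 bytes): EB 8E BB 24 F0 93 85 91 EA 98 AA D1 B5.

EB 8E BB 24 F0 93 85 91 EA 98 AA D1 B5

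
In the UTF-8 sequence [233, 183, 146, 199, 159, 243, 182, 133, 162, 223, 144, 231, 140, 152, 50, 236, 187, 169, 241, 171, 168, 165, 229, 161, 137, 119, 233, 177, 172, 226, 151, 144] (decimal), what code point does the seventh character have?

U+CEE9

Offset 0: leading byte 0xE9 = 11101001 → 3-byte char #1 = E9 B7 92.
Offset 3: leading byte 0xC7 = 11000111 → 2-byte char #2 = C7 9F.
Offset 5: leading byte 0xF3 = 11110011 → 4-byte char #3 = F3 B6 85 A2.
Offset 9: leading byte 0xDF = 11011111 → 2-byte char #4 = DF 90.
Offset 11: leading byte 0xE7 = 11100111 → 3-byte char #5 = E7 8C 98.
Offset 14: leading byte 0x32 = 00110010 → 1-byte char #6 = 32.
Offset 15: leading byte 0xEC = 11101100 → 3-byte char #7 = EC BB A9.
Leading byte 0xEC = 11101100 matches 1110xxxx → 3-byte sequence.
Byte 1: 0xEC = 11101100, payload 1100 (4 bits).
Byte 2: 0xBB = 10111011 (10xxxxxx ✓), payload 111011.
Byte 3: 0xA9 = 10101001 (10xxxxxx ✓), payload 101001.
Concatenate: 1100111011101001 = 0xCEE9 (16 bits → U+CEE9).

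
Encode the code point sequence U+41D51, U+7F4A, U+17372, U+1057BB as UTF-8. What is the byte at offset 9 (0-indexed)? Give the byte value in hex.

U+41D51 → 4-byte form F1 81 B5 91 at offsets 0–3.
U+7F4A → 3-byte form E7 BD 8A at offsets 4–6.
U+17372 → 4-byte form F0 97 8D B2 at offsets 7–10.
Offset 9 falls in char 3's range; it's byte 3 of F0 97 8D B2 = 0x8D.

0x8D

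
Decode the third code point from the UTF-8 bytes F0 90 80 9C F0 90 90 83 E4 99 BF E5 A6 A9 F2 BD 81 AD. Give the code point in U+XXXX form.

Offset 0: leading byte 0xF0 = 11110000 → 4-byte char #1 = F0 90 80 9C.
Offset 4: leading byte 0xF0 = 11110000 → 4-byte char #2 = F0 90 90 83.
Offset 8: leading byte 0xE4 = 11100100 → 3-byte char #3 = E4 99 BF.
Leading byte 0xE4 = 11100100 matches 1110xxxx → 3-byte sequence.
Byte 1: 0xE4 = 11100100, payload 0100 (4 bits).
Byte 2: 0x99 = 10011001 (10xxxxxx ✓), payload 011001.
Byte 3: 0xBF = 10111111 (10xxxxxx ✓), payload 111111.
Concatenate: 0100011001111111 = 0x467F (16 bits → U+467F).

U+467F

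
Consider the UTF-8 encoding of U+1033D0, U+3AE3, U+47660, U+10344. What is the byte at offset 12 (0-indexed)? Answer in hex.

0x90

U+1033D0 → 4-byte form F4 83 8F 90 at offsets 0–3.
U+3AE3 → 3-byte form E3 AB A3 at offsets 4–6.
U+47660 → 4-byte form F1 87 99 A0 at offsets 7–10.
U+10344 → 4-byte form F0 90 8D 84 at offsets 11–14.
Offset 12 falls in char 4's range; it's byte 2 of F0 90 8D 84 = 0x90.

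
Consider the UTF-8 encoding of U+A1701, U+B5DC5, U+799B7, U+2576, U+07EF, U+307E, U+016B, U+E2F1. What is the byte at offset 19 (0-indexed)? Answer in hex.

U+A1701 → 4-byte form F2 A1 9C 81 at offsets 0–3.
U+B5DC5 → 4-byte form F2 B5 B7 85 at offsets 4–7.
U+799B7 → 4-byte form F1 B9 A6 B7 at offsets 8–11.
U+2576 → 3-byte form E2 95 B6 at offsets 12–14.
U+07EF → 2-byte form DF AF at offsets 15–16.
U+307E → 3-byte form E3 81 BE at offsets 17–19.
Offset 19 falls in char 6's range; it's byte 3 of E3 81 BE = 0xBE.

0xBE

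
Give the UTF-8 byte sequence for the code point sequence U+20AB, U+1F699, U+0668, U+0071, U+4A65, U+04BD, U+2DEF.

E2 82 AB F0 9F 9A 99 D9 A8 71 E4 A9 A5 D2 BD E2 B7 AF

U+20AB: 3-byte form → E2 82 AB.
U+1F699: 4-byte form → F0 9F 9A 99.
U+0668: 2-byte form → D9 A8.
U+0071: 1-byte form → 71.
U+4A65: 3-byte form → E4 A9 A5.
U+04BD: 2-byte form → D2 BD.
U+2DEF: 3-byte form → E2 B7 AF.
Concatenated (18 bytes): E2 82 AB F0 9F 9A 99 D9 A8 71 E4 A9 A5 D2 BD E2 B7 AF.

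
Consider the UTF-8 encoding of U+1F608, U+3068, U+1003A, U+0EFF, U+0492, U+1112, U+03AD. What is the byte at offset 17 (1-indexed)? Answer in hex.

1-indexed offset 17 is 0-indexed offset 16.
U+1F608 → 4-byte form F0 9F 98 88 at offsets 0–3.
U+3068 → 3-byte form E3 81 A8 at offsets 4–6.
U+1003A → 4-byte form F0 90 80 BA at offsets 7–10.
U+0EFF → 3-byte form E0 BB BF at offsets 11–13.
U+0492 → 2-byte form D2 92 at offsets 14–15.
U+1112 → 3-byte form E1 84 92 at offsets 16–18.
Offset 16 falls in char 6's range; it's byte 1 of E1 84 92 = 0xE1.

0xE1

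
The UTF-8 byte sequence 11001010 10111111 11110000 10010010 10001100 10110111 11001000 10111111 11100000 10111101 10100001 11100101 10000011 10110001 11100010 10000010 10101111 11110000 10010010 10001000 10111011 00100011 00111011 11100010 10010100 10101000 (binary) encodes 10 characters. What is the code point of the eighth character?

U+0023

Offset 0: leading byte 0xCA = 11001010 → 2-byte char #1 = CA BF.
Offset 2: leading byte 0xF0 = 11110000 → 4-byte char #2 = F0 92 8C B7.
Offset 6: leading byte 0xC8 = 11001000 → 2-byte char #3 = C8 BF.
Offset 8: leading byte 0xE0 = 11100000 → 3-byte char #4 = E0 BD A1.
Offset 11: leading byte 0xE5 = 11100101 → 3-byte char #5 = E5 83 B1.
Offset 14: leading byte 0xE2 = 11100010 → 3-byte char #6 = E2 82 AF.
Offset 17: leading byte 0xF0 = 11110000 → 4-byte char #7 = F0 92 88 BB.
Offset 21: leading byte 0x23 = 00100011 → 1-byte char #8 = 23.
Leading byte 0x23 = 00100011 matches 0xxxxxxx → 1-byte sequence.
Byte 1: 0x23 = 00100011, payload 0100011 (7 bits).
Concatenate: 0100011 = 0x23 (7 bits → U+0023).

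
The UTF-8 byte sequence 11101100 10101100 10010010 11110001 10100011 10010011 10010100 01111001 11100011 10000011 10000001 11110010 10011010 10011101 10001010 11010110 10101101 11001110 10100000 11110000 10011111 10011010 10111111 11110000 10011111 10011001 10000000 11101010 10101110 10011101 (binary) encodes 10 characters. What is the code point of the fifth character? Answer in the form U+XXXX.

Offset 0: leading byte 0xEC = 11101100 → 3-byte char #1 = EC AC 92.
Offset 3: leading byte 0xF1 = 11110001 → 4-byte char #2 = F1 A3 93 94.
Offset 7: leading byte 0x79 = 01111001 → 1-byte char #3 = 79.
Offset 8: leading byte 0xE3 = 11100011 → 3-byte char #4 = E3 83 81.
Offset 11: leading byte 0xF2 = 11110010 → 4-byte char #5 = F2 9A 9D 8A.
Leading byte 0xF2 = 11110010 matches 11110xxx → 4-byte sequence.
Byte 1: 0xF2 = 11110010, payload 010 (3 bits).
Byte 2: 0x9A = 10011010 (10xxxxxx ✓), payload 011010.
Byte 3: 0x9D = 10011101 (10xxxxxx ✓), payload 011101.
Byte 4: 0x8A = 10001010 (10xxxxxx ✓), payload 001010.
Concatenate: 010011010011101001010 = 0x9A74A (21 bits → U+9A74A).

U+9A74A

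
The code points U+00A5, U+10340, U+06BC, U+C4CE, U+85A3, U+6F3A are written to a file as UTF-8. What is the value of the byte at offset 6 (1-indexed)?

0x80

1-indexed offset 6 is 0-indexed offset 5.
U+00A5 → 2-byte form C2 A5 at offsets 0–1.
U+10340 → 4-byte form F0 90 8D 80 at offsets 2–5.
Offset 5 falls in char 2's range; it's byte 4 of F0 90 8D 80 = 0x80.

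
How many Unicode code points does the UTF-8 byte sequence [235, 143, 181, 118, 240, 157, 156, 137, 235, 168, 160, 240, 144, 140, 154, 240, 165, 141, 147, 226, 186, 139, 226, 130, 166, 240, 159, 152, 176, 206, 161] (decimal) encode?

10

Byte at offset 0: 0xEB = 11101011 → 3-byte char (#1). Advance 3.
Byte at offset 3: 0x76 = 01110110 → 1-byte char (#2). Advance 1.
Byte at offset 4: 0xF0 = 11110000 → 4-byte char (#3). Advance 4.
Byte at offset 8: 0xEB = 11101011 → 3-byte char (#4). Advance 3.
Byte at offset 11: 0xF0 = 11110000 → 4-byte char (#5). Advance 4.
Byte at offset 15: 0xF0 = 11110000 → 4-byte char (#6). Advance 4.
Byte at offset 19: 0xE2 = 11100010 → 3-byte char (#7). Advance 3.
Byte at offset 22: 0xE2 = 11100010 → 3-byte char (#8). Advance 3.
Byte at offset 25: 0xF0 = 11110000 → 4-byte char (#9). Advance 4.
Byte at offset 29: 0xCE = 11001110 → 2-byte char (#10). Advance 2.
Reached end at offset 31 after 10 code points.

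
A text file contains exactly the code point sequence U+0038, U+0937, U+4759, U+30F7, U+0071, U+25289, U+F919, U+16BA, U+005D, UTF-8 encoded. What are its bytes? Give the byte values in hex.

U+0038: 1-byte form → 38.
U+0937: 3-byte form → E0 A4 B7.
U+4759: 3-byte form → E4 9D 99.
U+30F7: 3-byte form → E3 83 B7.
U+0071: 1-byte form → 71.
U+25289: 4-byte form → F0 A5 8A 89.
U+F919: 3-byte form → EF A4 99.
U+16BA: 3-byte form → E1 9A BA.
U+005D: 1-byte form → 5D.
Concatenated (22 bytes): 38 E0 A4 B7 E4 9D 99 E3 83 B7 71 F0 A5 8A 89 EF A4 99 E1 9A BA 5D.

38 E0 A4 B7 E4 9D 99 E3 83 B7 71 F0 A5 8A 89 EF A4 99 E1 9A BA 5D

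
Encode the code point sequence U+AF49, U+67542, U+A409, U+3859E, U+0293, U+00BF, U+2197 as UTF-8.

U+AF49: 3-byte form → EA BD 89.
U+67542: 4-byte form → F1 A7 95 82.
U+A409: 3-byte form → EA 90 89.
U+3859E: 4-byte form → F0 B8 96 9E.
U+0293: 2-byte form → CA 93.
U+00BF: 2-byte form → C2 BF.
U+2197: 3-byte form → E2 86 97.
Concatenated (21 bytes): EA BD 89 F1 A7 95 82 EA 90 89 F0 B8 96 9E CA 93 C2 BF E2 86 97.

EA BD 89 F1 A7 95 82 EA 90 89 F0 B8 96 9E CA 93 C2 BF E2 86 97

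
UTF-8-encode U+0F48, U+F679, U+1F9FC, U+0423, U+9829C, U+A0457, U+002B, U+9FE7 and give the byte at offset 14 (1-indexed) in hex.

0x98

1-indexed offset 14 is 0-indexed offset 13.
U+0F48 → 3-byte form E0 BD 88 at offsets 0–2.
U+F679 → 3-byte form EF 99 B9 at offsets 3–5.
U+1F9FC → 4-byte form F0 9F A7 BC at offsets 6–9.
U+0423 → 2-byte form D0 A3 at offsets 10–11.
U+9829C → 4-byte form F2 98 8A 9C at offsets 12–15.
Offset 13 falls in char 5's range; it's byte 2 of F2 98 8A 9C = 0x98.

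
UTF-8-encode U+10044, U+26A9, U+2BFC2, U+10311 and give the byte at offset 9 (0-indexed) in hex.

0xBF

U+10044 → 4-byte form F0 90 81 84 at offsets 0–3.
U+26A9 → 3-byte form E2 9A A9 at offsets 4–6.
U+2BFC2 → 4-byte form F0 AB BF 82 at offsets 7–10.
Offset 9 falls in char 3's range; it's byte 3 of F0 AB BF 82 = 0xBF.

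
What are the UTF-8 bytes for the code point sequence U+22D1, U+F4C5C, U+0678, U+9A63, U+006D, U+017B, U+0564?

U+22D1: 3-byte form → E2 8B 91.
U+F4C5C: 4-byte form → F3 B4 B1 9C.
U+0678: 2-byte form → D9 B8.
U+9A63: 3-byte form → E9 A9 A3.
U+006D: 1-byte form → 6D.
U+017B: 2-byte form → C5 BB.
U+0564: 2-byte form → D5 A4.
Concatenated (17 bytes): E2 8B 91 F3 B4 B1 9C D9 B8 E9 A9 A3 6D C5 BB D5 A4.

E2 8B 91 F3 B4 B1 9C D9 B8 E9 A9 A3 6D C5 BB D5 A4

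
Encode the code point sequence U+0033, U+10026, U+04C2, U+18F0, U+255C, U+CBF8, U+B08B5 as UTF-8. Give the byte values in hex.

U+0033: 1-byte form → 33.
U+10026: 4-byte form → F0 90 80 A6.
U+04C2: 2-byte form → D3 82.
U+18F0: 3-byte form → E1 A3 B0.
U+255C: 3-byte form → E2 95 9C.
U+CBF8: 3-byte form → EC AF B8.
U+B08B5: 4-byte form → F2 B0 A2 B5.
Concatenated (20 bytes): 33 F0 90 80 A6 D3 82 E1 A3 B0 E2 95 9C EC AF B8 F2 B0 A2 B5.

33 F0 90 80 A6 D3 82 E1 A3 B0 E2 95 9C EC AF B8 F2 B0 A2 B5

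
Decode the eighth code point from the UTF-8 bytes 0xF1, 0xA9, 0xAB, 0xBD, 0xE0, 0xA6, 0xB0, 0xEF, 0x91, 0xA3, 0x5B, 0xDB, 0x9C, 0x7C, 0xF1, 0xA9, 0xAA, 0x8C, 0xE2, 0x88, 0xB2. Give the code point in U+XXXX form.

U+2232

Offset 0: leading byte 0xF1 = 11110001 → 4-byte char #1 = F1 A9 AB BD.
Offset 4: leading byte 0xE0 = 11100000 → 3-byte char #2 = E0 A6 B0.
Offset 7: leading byte 0xEF = 11101111 → 3-byte char #3 = EF 91 A3.
Offset 10: leading byte 0x5B = 01011011 → 1-byte char #4 = 5B.
Offset 11: leading byte 0xDB = 11011011 → 2-byte char #5 = DB 9C.
Offset 13: leading byte 0x7C = 01111100 → 1-byte char #6 = 7C.
Offset 14: leading byte 0xF1 = 11110001 → 4-byte char #7 = F1 A9 AA 8C.
Offset 18: leading byte 0xE2 = 11100010 → 3-byte char #8 = E2 88 B2.
Leading byte 0xE2 = 11100010 matches 1110xxxx → 3-byte sequence.
Byte 1: 0xE2 = 11100010, payload 0010 (4 bits).
Byte 2: 0x88 = 10001000 (10xxxxxx ✓), payload 001000.
Byte 3: 0xB2 = 10110010 (10xxxxxx ✓), payload 110010.
Concatenate: 0010001000110010 = 0x2232 (16 bits → U+2232).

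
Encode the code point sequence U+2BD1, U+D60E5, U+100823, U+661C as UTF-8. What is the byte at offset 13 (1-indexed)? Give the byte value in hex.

1-indexed offset 13 is 0-indexed offset 12.
U+2BD1 → 3-byte form E2 AF 91 at offsets 0–2.
U+D60E5 → 4-byte form F3 96 83 A5 at offsets 3–6.
U+100823 → 4-byte form F4 80 A0 A3 at offsets 7–10.
U+661C → 3-byte form E6 98 9C at offsets 11–13.
Offset 12 falls in char 4's range; it's byte 2 of E6 98 9C = 0x98.

0x98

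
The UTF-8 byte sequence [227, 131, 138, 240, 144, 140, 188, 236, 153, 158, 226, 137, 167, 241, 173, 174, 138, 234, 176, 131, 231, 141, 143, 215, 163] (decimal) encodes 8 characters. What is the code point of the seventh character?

Offset 0: leading byte 0xE3 = 11100011 → 3-byte char #1 = E3 83 8A.
Offset 3: leading byte 0xF0 = 11110000 → 4-byte char #2 = F0 90 8C BC.
Offset 7: leading byte 0xEC = 11101100 → 3-byte char #3 = EC 99 9E.
Offset 10: leading byte 0xE2 = 11100010 → 3-byte char #4 = E2 89 A7.
Offset 13: leading byte 0xF1 = 11110001 → 4-byte char #5 = F1 AD AE 8A.
Offset 17: leading byte 0xEA = 11101010 → 3-byte char #6 = EA B0 83.
Offset 20: leading byte 0xE7 = 11100111 → 3-byte char #7 = E7 8D 8F.
Leading byte 0xE7 = 11100111 matches 1110xxxx → 3-byte sequence.
Byte 1: 0xE7 = 11100111, payload 0111 (4 bits).
Byte 2: 0x8D = 10001101 (10xxxxxx ✓), payload 001101.
Byte 3: 0x8F = 10001111 (10xxxxxx ✓), payload 001111.
Concatenate: 0111001101001111 = 0x734F (16 bits → U+734F).

U+734F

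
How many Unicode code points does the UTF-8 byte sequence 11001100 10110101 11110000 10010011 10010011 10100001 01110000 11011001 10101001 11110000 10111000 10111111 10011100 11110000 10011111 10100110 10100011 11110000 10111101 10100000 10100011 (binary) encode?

Byte at offset 0: 0xCC = 11001100 → 2-byte char (#1). Advance 2.
Byte at offset 2: 0xF0 = 11110000 → 4-byte char (#2). Advance 4.
Byte at offset 6: 0x70 = 01110000 → 1-byte char (#3). Advance 1.
Byte at offset 7: 0xD9 = 11011001 → 2-byte char (#4). Advance 2.
Byte at offset 9: 0xF0 = 11110000 → 4-byte char (#5). Advance 4.
Byte at offset 13: 0xF0 = 11110000 → 4-byte char (#6). Advance 4.
Byte at offset 17: 0xF0 = 11110000 → 4-byte char (#7). Advance 4.
Reached end at offset 21 after 7 code points.

7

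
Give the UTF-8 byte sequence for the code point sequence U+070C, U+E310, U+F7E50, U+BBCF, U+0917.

U+070C: 2-byte form → DC 8C.
U+E310: 3-byte form → EE 8C 90.
U+F7E50: 4-byte form → F3 B7 B9 90.
U+BBCF: 3-byte form → EB AF 8F.
U+0917: 3-byte form → E0 A4 97.
Concatenated (15 bytes): DC 8C EE 8C 90 F3 B7 B9 90 EB AF 8F E0 A4 97.

DC 8C EE 8C 90 F3 B7 B9 90 EB AF 8F E0 A4 97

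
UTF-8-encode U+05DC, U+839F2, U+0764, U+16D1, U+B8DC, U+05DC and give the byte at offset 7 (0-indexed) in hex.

0xA4

U+05DC → 2-byte form D7 9C at offsets 0–1.
U+839F2 → 4-byte form F2 83 A7 B2 at offsets 2–5.
U+0764 → 2-byte form DD A4 at offsets 6–7.
Offset 7 falls in char 3's range; it's byte 2 of DD A4 = 0xA4.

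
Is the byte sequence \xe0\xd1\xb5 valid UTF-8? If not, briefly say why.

Leading byte 0xE0 = 11100000 → 3-byte form.
Byte 2 is 0xD1 = 11010001, which is not 10xxxxxx — expected a continuation byte.

invalid (non-continuation byte where continuation expected)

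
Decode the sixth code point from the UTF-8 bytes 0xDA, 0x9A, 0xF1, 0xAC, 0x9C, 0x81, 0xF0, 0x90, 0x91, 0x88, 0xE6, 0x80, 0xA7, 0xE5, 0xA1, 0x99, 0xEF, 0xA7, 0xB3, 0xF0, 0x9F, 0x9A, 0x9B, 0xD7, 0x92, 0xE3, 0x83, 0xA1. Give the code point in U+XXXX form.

Offset 0: leading byte 0xDA = 11011010 → 2-byte char #1 = DA 9A.
Offset 2: leading byte 0xF1 = 11110001 → 4-byte char #2 = F1 AC 9C 81.
Offset 6: leading byte 0xF0 = 11110000 → 4-byte char #3 = F0 90 91 88.
Offset 10: leading byte 0xE6 = 11100110 → 3-byte char #4 = E6 80 A7.
Offset 13: leading byte 0xE5 = 11100101 → 3-byte char #5 = E5 A1 99.
Offset 16: leading byte 0xEF = 11101111 → 3-byte char #6 = EF A7 B3.
Leading byte 0xEF = 11101111 matches 1110xxxx → 3-byte sequence.
Byte 1: 0xEF = 11101111, payload 1111 (4 bits).
Byte 2: 0xA7 = 10100111 (10xxxxxx ✓), payload 100111.
Byte 3: 0xB3 = 10110011 (10xxxxxx ✓), payload 110011.
Concatenate: 1111100111110011 = 0xF9F3 (16 bits → U+F9F3).

U+F9F3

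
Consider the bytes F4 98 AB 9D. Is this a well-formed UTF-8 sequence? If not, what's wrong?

Leading byte 0xF4 = 11110100 → 4-byte form.
Payload = 0x118ADD, which exceeds U+10FFFF, the maximum Unicode code point. (Leading bytes F5–FF, or F4 followed by ≥ 0x90, are invalid.)

invalid (encodes a value above U+10FFFF)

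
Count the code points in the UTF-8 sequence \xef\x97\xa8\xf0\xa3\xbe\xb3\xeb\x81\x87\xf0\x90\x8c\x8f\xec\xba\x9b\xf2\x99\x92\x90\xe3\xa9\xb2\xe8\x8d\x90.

8

Byte at offset 0: 0xEF = 11101111 → 3-byte char (#1). Advance 3.
Byte at offset 3: 0xF0 = 11110000 → 4-byte char (#2). Advance 4.
Byte at offset 7: 0xEB = 11101011 → 3-byte char (#3). Advance 3.
Byte at offset 10: 0xF0 = 11110000 → 4-byte char (#4). Advance 4.
Byte at offset 14: 0xEC = 11101100 → 3-byte char (#5). Advance 3.
Byte at offset 17: 0xF2 = 11110010 → 4-byte char (#6). Advance 4.
Byte at offset 21: 0xE3 = 11100011 → 3-byte char (#7). Advance 3.
Byte at offset 24: 0xE8 = 11101000 → 3-byte char (#8). Advance 3.
Reached end at offset 27 after 8 code points.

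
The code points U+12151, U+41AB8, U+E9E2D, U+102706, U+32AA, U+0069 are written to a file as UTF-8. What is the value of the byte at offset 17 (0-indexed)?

U+12151 → 4-byte form F0 92 85 91 at offsets 0–3.
U+41AB8 → 4-byte form F1 81 AA B8 at offsets 4–7.
U+E9E2D → 4-byte form F3 A9 B8 AD at offsets 8–11.
U+102706 → 4-byte form F4 82 9C 86 at offsets 12–15.
U+32AA → 3-byte form E3 8A AA at offsets 16–18.
Offset 17 falls in char 5's range; it's byte 2 of E3 8A AA = 0x8A.

0x8A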